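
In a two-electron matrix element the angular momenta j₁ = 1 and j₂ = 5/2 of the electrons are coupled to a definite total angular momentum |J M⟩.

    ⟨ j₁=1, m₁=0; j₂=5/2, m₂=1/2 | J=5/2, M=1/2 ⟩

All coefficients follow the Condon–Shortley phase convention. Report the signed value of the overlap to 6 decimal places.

j₁+j₂−J=1  J+j₁−j₂=1  J−j₁+j₂=4  j₁+j₂+J+1=7
(j₁±m₁, j₂±m₂, J±M) = (1,1,3,2,3,2)
P² = 144/35
sum k=0..1:
  [0] +1/6 = 1/6
  [1] −1/4 = -1/4
S = -1/12
C² = P²·S² = 1/35 ; C = -0.169031

−√(1/35) = -0.169031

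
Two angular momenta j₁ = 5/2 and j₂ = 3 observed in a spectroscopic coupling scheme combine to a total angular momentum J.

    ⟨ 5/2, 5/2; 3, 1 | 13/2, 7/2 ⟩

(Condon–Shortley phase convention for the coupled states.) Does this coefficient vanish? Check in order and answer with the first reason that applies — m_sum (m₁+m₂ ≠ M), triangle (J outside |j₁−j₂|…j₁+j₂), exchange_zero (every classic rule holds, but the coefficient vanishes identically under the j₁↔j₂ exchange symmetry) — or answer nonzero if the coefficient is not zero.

triangle

m-sum: m₁+m₂ = 5/2+1 = 7/2, M = 7/2  ✓
triangle: need |j₁−j₂| ≤ J ≤ j₁+j₂, i.e. J ∈ [1/2, 11/2]; J = 13/2 is outside ✗ ⇒ coefficient is 0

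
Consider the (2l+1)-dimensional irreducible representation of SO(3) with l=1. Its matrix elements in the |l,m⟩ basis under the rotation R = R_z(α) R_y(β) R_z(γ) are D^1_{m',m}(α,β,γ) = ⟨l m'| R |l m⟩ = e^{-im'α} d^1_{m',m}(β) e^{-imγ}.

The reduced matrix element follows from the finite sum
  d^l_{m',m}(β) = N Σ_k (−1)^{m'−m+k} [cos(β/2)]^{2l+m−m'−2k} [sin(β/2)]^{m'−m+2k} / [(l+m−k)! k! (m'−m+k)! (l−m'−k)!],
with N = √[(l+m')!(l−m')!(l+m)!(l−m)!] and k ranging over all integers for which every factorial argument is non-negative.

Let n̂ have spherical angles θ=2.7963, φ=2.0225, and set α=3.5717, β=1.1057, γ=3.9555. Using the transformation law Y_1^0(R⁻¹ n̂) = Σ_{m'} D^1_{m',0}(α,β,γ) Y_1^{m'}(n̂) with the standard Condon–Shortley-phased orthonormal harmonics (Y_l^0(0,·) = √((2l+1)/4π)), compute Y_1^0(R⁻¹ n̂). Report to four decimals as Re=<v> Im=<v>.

Need the full column D^1_{m',0} for m'=−1..1 at α=3.5717, β=1.1057, γ=3.9555.
cos(β/2)=0.851031, sin(β/2)=0.525115
d^1_{-1,0}: single k=1 term ⇒ +0.631997;  D = -0.574435-0.263523i
d^1_{0,0}: k∈[0..1] ⇒ +0.724254 -0.275746 = +0.448509;  D = +0.448509+0.000000i
d^1_{1,0}: single k=0 term ⇒ -0.631997;  D = +0.574435-0.263523i
Y_1^{m'}(θ=2.7963,φ=2.0225) and Σ D·Y over m':
  (-0.5744-0.2635i)·(-0.0510-0.1052i)  (+0.4485+0.0000i)·(-0.4598+0.0000i)  (+0.5744-0.2635i)·(+0.0510-0.1052i)
Y_1^0(R⁻¹ n̂) = -0.203016+0.000000i

Re=-0.2030 Im=0.0000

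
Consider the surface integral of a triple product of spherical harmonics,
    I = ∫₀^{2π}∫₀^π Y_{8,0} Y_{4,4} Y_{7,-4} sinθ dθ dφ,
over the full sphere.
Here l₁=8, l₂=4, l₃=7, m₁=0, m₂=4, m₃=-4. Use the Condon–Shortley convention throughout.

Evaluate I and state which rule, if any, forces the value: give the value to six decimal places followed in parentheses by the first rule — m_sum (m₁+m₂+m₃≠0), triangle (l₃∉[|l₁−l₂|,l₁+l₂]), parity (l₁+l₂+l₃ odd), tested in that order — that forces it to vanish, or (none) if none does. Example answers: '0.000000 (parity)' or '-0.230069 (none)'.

0.000000 (parity)

L=19 odd ⇒ parity kills the (l;000) factor ⇒ I = 0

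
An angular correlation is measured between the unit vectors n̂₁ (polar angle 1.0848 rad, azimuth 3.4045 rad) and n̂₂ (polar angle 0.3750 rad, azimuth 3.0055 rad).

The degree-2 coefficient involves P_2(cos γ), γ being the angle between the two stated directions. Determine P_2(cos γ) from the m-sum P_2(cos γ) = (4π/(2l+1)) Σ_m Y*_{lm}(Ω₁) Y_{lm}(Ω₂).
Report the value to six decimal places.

Term-by-term m-sum for l=2 (normalisation 4π/5 = 2.513274):
  m=-2: Y*=+0.261204+0.151579i  Y=+0.049913+0.013931i  product +0.010926+0.011205i
  m=-1: Y*=-0.308103-0.082922i  Y=-0.260865-0.035723i  product +0.077411+0.032638i
  m=+0: Y*=-0.108962-0.000000i  Y=+0.503849+0.000000i  product -0.054900-0.000000i
  m=+1: Y*=+0.308103-0.082922i  Y=+0.260865-0.035723i  product +0.077411-0.032638i
  m=+2: Y*=+0.261204-0.151579i  Y=+0.049913-0.013931i  product +0.010926-0.011205i
Accumulated sum +0.121773+0.000000i; after 4π/(2l+1) scaling, +0.306050+0.000000i ⇒ P_2 = 0.306050

0.306050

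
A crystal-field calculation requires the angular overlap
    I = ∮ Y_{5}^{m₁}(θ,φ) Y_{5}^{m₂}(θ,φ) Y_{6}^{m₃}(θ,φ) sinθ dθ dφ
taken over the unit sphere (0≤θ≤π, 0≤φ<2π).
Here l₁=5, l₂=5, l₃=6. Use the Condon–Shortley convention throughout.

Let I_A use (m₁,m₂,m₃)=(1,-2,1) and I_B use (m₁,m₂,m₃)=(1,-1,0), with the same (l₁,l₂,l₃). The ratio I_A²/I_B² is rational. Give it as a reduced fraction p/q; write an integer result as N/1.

l's match ⇒ only the (l;m) 3-j factors differ between A and B.
A: triangle coeff Δ(5,5,6) = 1/28588560; Σ_t [0,3]: t=0:+1/41472 t=1:−1/10368 t=2:+1/23040 t=3:−1/518400 = -1/32400; (3j)²=128/12155 [(5 5 6; 1 -2 1)], sign=+1
B: triangle coeff Δ(5,5,6) = 1/28588560; Σ_t [0,4]: t=0:+1/55296 t=1:−1/7776 t=2:+1/9216 t=3:−1/86400 t=4:+1/12441600 = -7/518400; (3j)²=12/12155 [(5 5 6; 1 -1 0)], sign=-1
I_A²/I_B² = (128/12155)/(12/12155) = 32/3

32/3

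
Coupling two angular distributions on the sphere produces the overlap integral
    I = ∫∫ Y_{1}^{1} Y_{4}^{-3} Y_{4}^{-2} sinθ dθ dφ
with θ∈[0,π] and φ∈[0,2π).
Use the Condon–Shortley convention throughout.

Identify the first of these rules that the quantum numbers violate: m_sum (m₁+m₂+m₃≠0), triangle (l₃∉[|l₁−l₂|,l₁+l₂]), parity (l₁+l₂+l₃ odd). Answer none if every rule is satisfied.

m_sum

Σmᵢ = -4  ✗
l₃∈[|l₁−l₂|,l₁+l₂]=[3,5], have l₃=4
Σlᵢ = 9 ⇒ odd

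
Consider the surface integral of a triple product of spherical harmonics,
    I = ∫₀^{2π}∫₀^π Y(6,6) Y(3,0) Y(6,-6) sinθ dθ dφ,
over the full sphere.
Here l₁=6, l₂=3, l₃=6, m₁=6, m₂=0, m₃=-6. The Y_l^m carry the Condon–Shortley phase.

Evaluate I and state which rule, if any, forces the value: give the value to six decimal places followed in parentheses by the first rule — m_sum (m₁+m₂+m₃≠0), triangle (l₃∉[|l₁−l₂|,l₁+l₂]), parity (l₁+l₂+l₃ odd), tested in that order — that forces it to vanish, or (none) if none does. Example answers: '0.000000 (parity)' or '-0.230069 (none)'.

0.000000 (parity)

l₁+l₂+l₃=15 is odd: 3j(l;000)=0 ⇒ I=0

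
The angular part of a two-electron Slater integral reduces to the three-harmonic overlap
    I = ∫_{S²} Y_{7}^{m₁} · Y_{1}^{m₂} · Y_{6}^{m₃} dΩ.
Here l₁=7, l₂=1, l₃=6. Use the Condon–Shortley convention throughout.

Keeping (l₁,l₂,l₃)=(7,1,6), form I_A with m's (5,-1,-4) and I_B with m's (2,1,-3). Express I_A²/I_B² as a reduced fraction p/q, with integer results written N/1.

Shared (l₁,l₂,l₃)=(7,1,6): N and (l;000)² cancel in I_A²/I_B².
A: Δ = 2!·12!·0!/15! = 1/1365; Racah Σ t=0..0: t=0:+1/14515200 = 1/14515200; ⇒ 3j(7 1 6; 5 -1 -4)² = 22/455, sgn +1
B: Δ = 2!·12!·0!/15! = 1/1365; Racah Σ t=2..2: t=2:+1/4354560 = 1/4354560; ⇒ 3j(7 1 6; 2 1 -3)² = 2/273, sgn -1
I_A²/I_B² = (22/455)/(2/273) = 33/5

33/5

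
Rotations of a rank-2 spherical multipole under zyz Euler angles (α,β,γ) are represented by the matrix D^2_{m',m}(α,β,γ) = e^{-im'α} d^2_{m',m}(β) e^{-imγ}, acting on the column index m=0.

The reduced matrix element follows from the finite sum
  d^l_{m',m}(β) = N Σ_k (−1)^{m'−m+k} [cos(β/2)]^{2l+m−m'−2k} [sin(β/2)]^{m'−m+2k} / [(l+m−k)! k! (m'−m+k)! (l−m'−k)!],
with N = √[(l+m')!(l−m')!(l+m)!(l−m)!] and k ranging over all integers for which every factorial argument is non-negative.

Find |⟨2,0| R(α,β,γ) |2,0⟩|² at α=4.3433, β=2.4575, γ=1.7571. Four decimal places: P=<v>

P=0.1607

Split into d^2_{0,0}(β=2.4575) × two z-phases.
c=cos(2.457500/2)=0.335416, s=sin(2.457500/2)=0.942070; N=√[2·2·2·2]=4.000000
k∈{0,1,2} keeps every argument non-negative
  k=0: (−1)^0·4.0000/(4)·0.3354^4·0.9421^0 = +0.012657
  k=1: (−1)^1·4.0000/(1)·0.3354^2·0.9421^2 = -0.399386
  k=2: (−1)^2·4.0000/(4)·0.3354^0·0.9421^4 = +0.787650
d^2_{0,0}(2.4575) = +0.012657 -0.399386 +0.787650 = +0.400921
|D^2_{0,0}|² = |d^2_{0,0}(β)|² = (+0.400921)² = 0.160737 (the z-rotation phases have unit modulus)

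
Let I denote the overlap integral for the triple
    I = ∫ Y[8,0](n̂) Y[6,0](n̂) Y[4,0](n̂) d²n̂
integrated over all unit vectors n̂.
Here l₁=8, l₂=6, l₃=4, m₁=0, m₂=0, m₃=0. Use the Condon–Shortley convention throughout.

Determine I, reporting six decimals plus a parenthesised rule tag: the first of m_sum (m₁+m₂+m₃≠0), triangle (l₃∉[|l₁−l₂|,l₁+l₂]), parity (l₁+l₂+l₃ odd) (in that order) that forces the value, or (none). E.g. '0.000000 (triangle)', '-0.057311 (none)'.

Checks pass: Σm=0; 18 even; l₃=4∈[2,14].
(2·8+1)(2·6+1)(2·4+1) = 1989
Δ: 10! 6! 2! / 19! → 1/23279256
sum: t=4:+1/1658880 t=5:−1/518400 t=6:+1/1658880 = -1/1382400
3j²(8 6 4; 0 0 0) = Δ·Π!·Σ² = 504/46189  (sign -1)
(m-triple is (0,0,0) — same symbol as above.)
combine: 4πI² = 1989·504/46189·504/46189 = 2286144/9653501
take √, sign +1: I = 0.13727910
No selection rule forces the value: the integral is nonzero (none).

0.137279 (none)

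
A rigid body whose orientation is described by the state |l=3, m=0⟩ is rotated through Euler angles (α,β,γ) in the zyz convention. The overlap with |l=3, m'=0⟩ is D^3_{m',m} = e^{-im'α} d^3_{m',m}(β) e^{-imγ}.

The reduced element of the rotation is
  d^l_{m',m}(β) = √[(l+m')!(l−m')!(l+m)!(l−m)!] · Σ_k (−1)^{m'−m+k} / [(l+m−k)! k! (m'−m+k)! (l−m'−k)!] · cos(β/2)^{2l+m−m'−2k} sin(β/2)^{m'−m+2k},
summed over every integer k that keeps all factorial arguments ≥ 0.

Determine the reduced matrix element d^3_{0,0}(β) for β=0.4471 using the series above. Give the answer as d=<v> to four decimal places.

d=0.4803

d^3_{0,0}(β=0.4471) via the finite sum:
c=cos(0.447100/2)=0.975117, s=sin(0.447100/2)=0.221693; N=√[6·6·6·6]=36.000000
Admissible k: 0..3 (factorial args all ≥0)
  k=0: (−1)^0·36.0000/(36)·0.9751^6·0.2217^0 = +0.859685
  k=1: (−1)^1·36.0000/(4)·0.9751^4·0.2217^2 = -0.399918
  k=2: (−1)^2·36.0000/(4)·0.9751^2·0.2217^4 = +0.020671
  k=3: (−1)^3·36.0000/(36)·0.9751^0·0.2217^6 = -0.000119
d^3_{0,0}(0.4471) = +0.859685 -0.399918 +0.020671 -0.000119 = +0.480319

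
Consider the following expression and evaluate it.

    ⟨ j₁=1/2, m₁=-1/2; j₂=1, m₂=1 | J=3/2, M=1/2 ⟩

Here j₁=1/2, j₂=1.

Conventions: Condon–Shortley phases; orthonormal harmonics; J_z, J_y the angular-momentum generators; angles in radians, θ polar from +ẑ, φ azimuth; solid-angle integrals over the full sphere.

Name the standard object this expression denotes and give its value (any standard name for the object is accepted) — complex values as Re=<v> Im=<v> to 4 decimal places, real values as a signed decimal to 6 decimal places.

Clebsch–Gordan coefficient, +√(1/3) ≈ +0.577350

This is a Clebsch–Gordan (vector-coupling) coefficient.
√[4·0!1!2!/4! · 0!1!2!0!2!1!] = √(4/3)
  +(−1)^0/∏(0,0,1,2,0,0)! = 1/2  (running 1/2)
⟨..|..⟩ = √(4/3)·(1/2) = +0.577350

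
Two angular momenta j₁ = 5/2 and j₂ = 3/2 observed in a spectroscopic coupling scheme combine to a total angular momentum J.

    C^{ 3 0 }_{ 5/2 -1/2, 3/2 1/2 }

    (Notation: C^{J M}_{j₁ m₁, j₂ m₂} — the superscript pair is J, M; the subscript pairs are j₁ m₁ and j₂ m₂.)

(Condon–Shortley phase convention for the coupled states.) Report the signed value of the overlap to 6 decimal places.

triangle: 1!×4!×2!/8! = 48/40320
(j±m)!: 2!×3!×2!×1!×3!×3! = 864
prefactor² = (2J+1)×Δ×N² = 36/5
  k=0: +1/(0!×1!×3!×2!×1!×0!) = 1/12
  k=1: −1/(1!×0!×2!×1!×2!×1!) = -1/4
Σ = -1/6  ⇒  CG² = 36/5×(-1/6)² = 1/5
CG = −√(1/5) = -0.447214

-0.447214  (= −√(1/5))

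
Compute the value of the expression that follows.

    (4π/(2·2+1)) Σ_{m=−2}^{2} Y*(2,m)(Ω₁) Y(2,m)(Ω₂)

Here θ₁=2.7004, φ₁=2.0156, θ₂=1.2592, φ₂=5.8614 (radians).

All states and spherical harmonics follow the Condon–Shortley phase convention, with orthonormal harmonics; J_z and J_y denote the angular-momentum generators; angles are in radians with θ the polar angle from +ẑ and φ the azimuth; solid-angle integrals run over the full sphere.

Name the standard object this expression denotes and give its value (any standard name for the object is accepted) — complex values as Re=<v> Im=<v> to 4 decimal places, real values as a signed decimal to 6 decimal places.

Legendre polynomial (addition theorem), +0.016838

This sum is the spherical-harmonic addition theorem: it equals the Legendre polynomial P_l(cos γ) of the angle γ between the two directions.
Addition theorem: P_2(cos γ) = (4π/5) Σ_m Y*_{lm}(Ω₁) Y_{lm}(Ω₂), m = −2…2:
  [-2]  conj(Y_{2,-2})(Ω₁) = (-0.044354, -0.054716) ; Y_{2,-2}(Ω₂) = (0.232659, 0.261434) ; Δ = (0.003985, -0.024326)
  [-1]  conj(Y_{2,-1})(Ω₁) = (0.128354, -0.269276) ; Y_{2,-1}(Ω₂) = (0.205684, 0.092293) ; Δ = (0.051253, -0.043540)
  [+0]  conj(Y_{2,0})(Ω₁) = (0.458253, -0.000000) ; Y_{2,0}(Ω₂) = (-0.226460, 0.000000) ; Δ = (-0.103776, 0.000000)
  [+1]  conj(Y_{2,1})(Ω₁) = (-0.128354, -0.269276) ; Y_{2,1}(Ω₂) = (-0.205684, 0.092293) ; Δ = (0.051253, 0.043540)
  [+2]  conj(Y_{2,2})(Ω₁) = (-0.044354, 0.054716) ; Y_{2,2}(Ω₂) = (0.232659, -0.261434) ; Δ = (0.003985, 0.024326)
Accumulated sum (0.006700, -0.000000); after 4π/(2l+1) scaling, (0.016838, -0.000000) ⇒ P_2 = 0.016838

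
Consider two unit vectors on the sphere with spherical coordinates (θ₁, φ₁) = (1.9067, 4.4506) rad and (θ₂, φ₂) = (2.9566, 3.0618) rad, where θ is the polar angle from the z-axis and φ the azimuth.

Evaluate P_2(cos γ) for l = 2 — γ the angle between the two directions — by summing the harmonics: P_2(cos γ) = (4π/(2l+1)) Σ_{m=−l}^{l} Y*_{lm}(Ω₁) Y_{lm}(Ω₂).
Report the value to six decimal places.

-0.310505

Addition theorem: P_2(cos γ) = (4π/5) Σ_m Y*_{lm}(Ω₁) Y_{lm}(Ω₂), m = −2…2:
  term(m=-2) = (-0.004205, 0.001602)   from Y*(Ω₁)=(-0.298181, 0.172146), Y(Ω₂)=(0.012903, 0.002077)
  term(m=-1) = (0.006078, 0.033026)   from Y*(Ω₁)=(0.062222, 0.232226), Y(Ω₂)=(0.139233, 0.011133)
  term(m=+0) = (-0.127292, -0.000000)   from Y*(Ω₁)=(-0.212589, -0.000000), Y(Ω₂)=(0.598771, 0.000000)
  term(m=+1) = (0.006078, -0.033026)   from Y*(Ω₁)=(-0.062222, 0.232226), Y(Ω₂)=(-0.139233, 0.011133)
  term(m=+2) = (-0.004205, -0.001602)   from Y*(Ω₁)=(-0.298181, -0.172146), Y(Ω₂)=(0.012903, -0.002077)
Accumulated sum (-0.123546, -0.000000); after 4π/(2l+1) scaling, (-0.310505, -0.000000) ⇒ P_2 = -0.310505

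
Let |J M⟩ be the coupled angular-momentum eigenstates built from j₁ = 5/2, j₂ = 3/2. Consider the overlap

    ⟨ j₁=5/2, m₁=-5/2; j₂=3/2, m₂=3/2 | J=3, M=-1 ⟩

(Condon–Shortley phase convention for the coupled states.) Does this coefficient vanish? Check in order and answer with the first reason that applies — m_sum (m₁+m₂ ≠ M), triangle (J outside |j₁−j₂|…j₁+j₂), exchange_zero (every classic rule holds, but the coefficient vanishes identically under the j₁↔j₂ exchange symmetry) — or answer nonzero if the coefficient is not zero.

m-sum: m₁+m₂ = -5/2+3/2 = -1, M = -1  ✓
triangle: |j₁−j₂| = 1 ≤ J = 3 ≤ j₁+j₂ = 4  ✓
exchange: j₁≠j₂ or m₁≠m₂ — the exchange symmetry imposes no constraint here
value check: CG = −√(1/8) = -0.353553 ≠ 0

nonzero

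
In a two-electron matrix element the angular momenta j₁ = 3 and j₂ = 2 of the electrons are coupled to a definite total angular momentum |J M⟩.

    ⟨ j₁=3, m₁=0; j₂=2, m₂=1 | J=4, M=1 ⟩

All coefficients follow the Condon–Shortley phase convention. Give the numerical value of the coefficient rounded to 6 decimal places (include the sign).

triangle: 1!·5!·3!/10! = 720/3628800
(j±m)!: 3!·3!·3!·1!·5!·3! = 155520
prefactor² = (2J+1)·Δ·N² = 1944/7
  k=0: +1/(0!·1!·3!·3!·2!·0!) = 1/72
  k=1: −1/(1!·0!·2!·2!·3!·1!) = -1/24
Σ = -1/36  ⇒  CG² = 1944/7·(-1/36)² = 3/14
CG = −√(3/14) = -0.462910

−√(3/14) ≈ -0.462910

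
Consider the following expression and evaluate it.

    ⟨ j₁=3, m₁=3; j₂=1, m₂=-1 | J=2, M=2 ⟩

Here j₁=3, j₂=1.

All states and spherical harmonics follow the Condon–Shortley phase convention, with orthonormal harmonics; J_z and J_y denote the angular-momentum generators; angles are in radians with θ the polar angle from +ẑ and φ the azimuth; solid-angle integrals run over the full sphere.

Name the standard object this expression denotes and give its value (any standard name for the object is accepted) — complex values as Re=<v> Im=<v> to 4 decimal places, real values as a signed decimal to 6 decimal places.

This is a Clebsch–Gordan (vector-coupling) coefficient.
√[5·2!4!0!/7! · 6!0!0!2!4!0!] = √(11520/7)
  +(−1)^0/∏(0,2,0,0,4,0)! = 1/48  (running 1/48)
⟨..|..⟩ = √(11520/7)·(1/48) = +0.845154

Clebsch–Gordan coefficient, +√(5/7) ≈ +0.845154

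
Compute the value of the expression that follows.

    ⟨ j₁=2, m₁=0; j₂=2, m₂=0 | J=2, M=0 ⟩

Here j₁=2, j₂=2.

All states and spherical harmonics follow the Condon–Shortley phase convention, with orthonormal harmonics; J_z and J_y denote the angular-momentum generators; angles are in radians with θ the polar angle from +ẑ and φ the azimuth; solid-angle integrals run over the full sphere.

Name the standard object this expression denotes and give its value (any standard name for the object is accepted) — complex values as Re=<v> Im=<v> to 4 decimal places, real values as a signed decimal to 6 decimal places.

Clebsch–Gordan coefficient, −√(2/7) ≈ -0.534522

This is a Clebsch–Gordan (vector-coupling) coefficient.
j₁+j₂−J=2  J+j₁−j₂=2  J−j₁+j₂=2  j₁+j₂+J+1=7
(j₁±m₁, j₂±m₂, J±M) = (2,2,2,2,2,2)
P² = 32/63
sum k=0..2:
  [0] +1/8 = 1/8
  [1] −1/1 = -1
  [2] +1/8 = 1/8
S = -3/4
C² = P²·S² = 2/7 ; C = -0.534522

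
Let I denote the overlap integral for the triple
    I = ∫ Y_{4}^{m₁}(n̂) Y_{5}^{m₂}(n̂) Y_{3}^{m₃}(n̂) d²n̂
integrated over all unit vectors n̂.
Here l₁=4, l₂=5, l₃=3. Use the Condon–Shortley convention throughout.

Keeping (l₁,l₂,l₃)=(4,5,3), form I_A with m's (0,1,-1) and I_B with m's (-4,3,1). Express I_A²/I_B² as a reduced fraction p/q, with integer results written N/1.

605/2352

Shared (l₁,l₂,l₃)=(4,5,3): N and (l;000)² cancel in I_A²/I_B².
A: Δ = 6!·2!·4!/13! = 1/180180; Racah Σ t=2..4: t=2:+1/2304 t=3:−1/216 t=4:+1/384 = -11/6912; ⇒ 3j(4 5 3; 0 1 -1)² = 11/1638, sgn -1
B: Δ = 6!·2!·4!/13! = 1/180180; Racah Σ t=6..6: t=6:+1/5760 = 1/5760; ⇒ 3j(4 5 3; -4 3 1)² = 56/2145, sgn +1
I_A²/I_B² = (11/1638)/(56/2145) = 605/2352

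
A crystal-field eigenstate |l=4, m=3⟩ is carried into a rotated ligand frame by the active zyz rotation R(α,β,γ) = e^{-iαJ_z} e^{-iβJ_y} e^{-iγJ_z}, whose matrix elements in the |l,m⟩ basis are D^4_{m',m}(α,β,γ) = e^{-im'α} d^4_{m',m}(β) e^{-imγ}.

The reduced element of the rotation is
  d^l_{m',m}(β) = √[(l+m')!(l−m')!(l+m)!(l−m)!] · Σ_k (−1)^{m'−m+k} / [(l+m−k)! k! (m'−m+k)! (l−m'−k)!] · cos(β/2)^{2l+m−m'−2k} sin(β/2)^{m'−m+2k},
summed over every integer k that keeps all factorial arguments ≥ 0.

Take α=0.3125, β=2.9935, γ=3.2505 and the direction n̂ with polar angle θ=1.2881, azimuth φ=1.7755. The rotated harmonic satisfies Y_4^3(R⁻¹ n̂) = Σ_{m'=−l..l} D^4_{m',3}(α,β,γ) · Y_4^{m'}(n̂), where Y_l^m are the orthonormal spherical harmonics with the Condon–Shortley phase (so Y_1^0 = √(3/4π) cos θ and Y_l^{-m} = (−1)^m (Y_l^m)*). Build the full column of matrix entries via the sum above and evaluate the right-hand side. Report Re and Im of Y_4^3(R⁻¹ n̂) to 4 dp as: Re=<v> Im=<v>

Re=-0.0353 Im=0.2914

Need the full column D^4_{m',3} for m'=−4..4 at α=0.3125, β=2.9935, γ=3.2505.
cos(β/2)=0.073979, sin(β/2)=0.997260
d^4_{-4,3}: single k=7 term ⇒ +0.205263;  D = -0.123816-0.163714i
d^4_{-3,3}: k∈[6..7] ⇒ +0.037684 -0.978288 = -0.940603;  D = +0.770544+0.539441i
d^4_{-2,3}: k∈[5..6] ⇒ +0.004483 -0.271537 = -0.267054;  D = +0.255262+0.078480i
d^4_{-1,3}: k∈[4..5] ⇒ +0.000392 -0.042730 = -0.042338;  D = +0.042334-0.000602i
d^4_{0,3}: k∈[3..4] ⇒ +0.000026 -0.004725 = -0.004699;  D = +0.004451-0.001508i
d^4_{1,3}: k∈[2..3] ⇒ +0.000001 -0.000392 = -0.000391;  D = +0.000313-0.000233i
d^4_{2,3}: k∈[1..2] ⇒ +0.000000 -0.000025 = -0.000025;  D = +0.000014-0.000020i
d^4_{3,3}: k∈[0..1] ⇒ +0.000000 -0.000001 = -0.000001;  D = +0.000000-0.000001i
d^4_{4,3}: single k=0 term ⇒ -0.000000;  D = -0.000000-0.000000i
Y_4^{m'}(θ=1.2881,φ=1.7755) and Σ D·Y over m':
  (-0.1238-0.1637i)·(+0.2571-0.2749i)  (+0.7705+0.5394i)·(+0.1782+0.2527i)  (+0.2553+0.0785i)·(+0.1289-0.0559i)  (+0.0423-0.0006i)·(+0.0633+0.3047i)  (+0.0045-0.0015i)·(+0.0928+0.0000i)  (+0.0003-0.0002i)·(-0.0633+0.3047i)  (+0.0000-0.0000i)·(+0.1289+0.0559i)  (+0.0000-0.0000i)·(-0.1782+0.2527i)  (-0.0000-0.0000i)·(+0.2571+0.2749i)
Y_4^3(R⁻¹ n̂) = -0.035250+0.291447i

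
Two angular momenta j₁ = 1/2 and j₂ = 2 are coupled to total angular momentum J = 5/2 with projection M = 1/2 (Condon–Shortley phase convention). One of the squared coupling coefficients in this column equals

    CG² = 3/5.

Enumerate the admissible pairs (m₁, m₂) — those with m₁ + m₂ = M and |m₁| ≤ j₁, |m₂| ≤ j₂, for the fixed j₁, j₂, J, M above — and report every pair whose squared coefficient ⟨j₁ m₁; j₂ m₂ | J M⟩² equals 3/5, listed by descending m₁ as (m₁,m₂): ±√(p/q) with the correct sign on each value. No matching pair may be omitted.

(1/2,0): +√(3/5)

Admissible pairs with m₁+m₂ = M = 1/2: (-1/2,1), (1/2,0)
  (m₁,m₂)=(1/2,0): CG² = 3/5, CG = +√(3/5)   ← matches the target
  (m₁,m₂)=(-1/2,1): CG² = 2/5, CG = +√(2/5)
Pairs with CG² = 3/5: (1/2,0): +√(3/5)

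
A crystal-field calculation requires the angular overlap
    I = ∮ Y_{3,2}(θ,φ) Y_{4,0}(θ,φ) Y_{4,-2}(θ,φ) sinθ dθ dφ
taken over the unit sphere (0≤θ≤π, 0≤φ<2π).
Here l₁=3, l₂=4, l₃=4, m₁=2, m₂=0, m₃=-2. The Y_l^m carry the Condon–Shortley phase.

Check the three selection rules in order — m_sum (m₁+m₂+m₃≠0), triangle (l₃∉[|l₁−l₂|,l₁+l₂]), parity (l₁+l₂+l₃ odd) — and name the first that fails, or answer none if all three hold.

parity

m₁+m₂+m₃ = 2 + 0 − 2 = 0  ✓
triangle: |3−4|=1 ≤ l₃=4 ≤ 3+4=7  ✓
parity: l₁+l₂+l₃ = 11 is odd  ✗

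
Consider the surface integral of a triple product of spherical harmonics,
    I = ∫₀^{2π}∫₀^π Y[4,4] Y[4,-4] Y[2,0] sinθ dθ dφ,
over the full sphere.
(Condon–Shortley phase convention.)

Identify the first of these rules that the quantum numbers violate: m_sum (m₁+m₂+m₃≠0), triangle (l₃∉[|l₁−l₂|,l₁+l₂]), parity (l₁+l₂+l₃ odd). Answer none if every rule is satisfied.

none

m₁+m₂+m₃ = 4 − 4 + 0 = 0  ✓
triangle: |4−4|=0 ≤ l₃=2 ≤ 4+4=8  ✓
parity: l₁+l₂+l₃ = 10 is even  ✓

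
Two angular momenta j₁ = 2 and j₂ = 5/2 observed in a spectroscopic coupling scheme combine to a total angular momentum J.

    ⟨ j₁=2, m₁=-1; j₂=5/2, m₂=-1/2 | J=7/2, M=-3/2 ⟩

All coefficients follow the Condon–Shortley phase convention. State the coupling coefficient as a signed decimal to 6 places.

√[8·1!3!4!/9! · 1!3!2!3!2!5!] = √(384/7)
  +(−1)^0/∏(0,1,3,2,0,2)! = 1/24  (running 1/24)
  +(−1)^1/∏(1,0,2,1,1,3)! = -1/12  (running -1/24)
⟨..|..⟩ = √(384/7)·(-1/24) = -0.308607

-0.308607  (= −√(2/21))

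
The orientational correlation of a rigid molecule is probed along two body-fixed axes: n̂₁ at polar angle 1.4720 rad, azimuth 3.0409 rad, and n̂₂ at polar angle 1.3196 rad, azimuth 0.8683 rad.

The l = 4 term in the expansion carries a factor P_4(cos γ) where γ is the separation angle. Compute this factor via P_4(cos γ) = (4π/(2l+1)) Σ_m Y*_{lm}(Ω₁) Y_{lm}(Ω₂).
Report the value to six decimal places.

Addition theorem: P_4(cos γ) = (4π/9) Σ_m Y*_{lm}(Ω₁) Y_{lm}(Ω₂), m = −4…4:
  m=-4: Y*=+0.399237-0.170100i  Y=-0.368317+0.126820i  product -0.125474+0.113282i
  m=-3: Y*=-0.116153+0.036195i  Y=-0.242985-0.144562i  product +0.033456+0.007997i
  m=-2: Y*=-0.302469+0.061750i  Y=+0.029397+0.175675i  product -0.019740-0.051321i
  m=-1: Y*=+0.135455-0.013686i  Y=-0.188955+0.223202i  product -0.022540+0.032820i
  m=+0: Y*=+0.286831-0.000000i  Y=+0.135416+0.000000i  product +0.038841+0.000000i
  m=+1: Y*=-0.135455-0.013686i  Y=+0.188955+0.223202i  product -0.022540-0.032820i
  m=+2: Y*=-0.302469-0.061750i  Y=+0.029397-0.175675i  product -0.019740+0.051321i
  m=+3: Y*=+0.116153+0.036195i  Y=+0.242985-0.144562i  product +0.033456-0.007997i
  m=+4: Y*=+0.399237+0.170100i  Y=-0.368317-0.126820i  product -0.125474-0.113282i
Σ over m = -0.229755+0.000000i; ×(4π/9) → -0.320798+0.000000i. Real part: -0.320798

-0.320798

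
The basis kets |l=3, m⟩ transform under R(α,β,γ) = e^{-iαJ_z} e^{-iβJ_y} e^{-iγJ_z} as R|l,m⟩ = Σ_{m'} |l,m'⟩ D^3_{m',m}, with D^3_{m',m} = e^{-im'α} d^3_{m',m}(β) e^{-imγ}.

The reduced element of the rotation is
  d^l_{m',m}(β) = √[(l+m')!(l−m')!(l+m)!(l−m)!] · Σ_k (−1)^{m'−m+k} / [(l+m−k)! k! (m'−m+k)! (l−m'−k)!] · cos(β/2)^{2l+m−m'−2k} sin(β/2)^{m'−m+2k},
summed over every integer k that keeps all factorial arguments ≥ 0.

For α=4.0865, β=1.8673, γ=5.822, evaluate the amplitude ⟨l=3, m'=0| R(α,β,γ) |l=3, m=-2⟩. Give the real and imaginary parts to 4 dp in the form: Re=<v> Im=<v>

Re=-0.2210 Im=0.2917

First d^3_{0,-2}(β=1.8673), then the phase factors e^{-i(0)α} and e^{-i(-2)γ}:
With c≡cos(β/2)=0.594904 and s≡sin(β/2)=0.803797, N=[6·6·1·120]^{1/2}=65.726707
Admissible k: 0..1 (factorial args all ≥0)
  k=0: (−1)^2·65.7267/(12)·0.5949^4·0.8038^2 = +0.443242
  k=1: (−1)^3·65.7267/(12)·0.5949^2·0.8038^4 = -0.809169
d^3_{0,-2}(1.8673) = +0.443242 -0.809169 = -0.365927
Attach z-rotation phases: D = e^{-i(0)(4.0865)}·(-0.365927)·e^{-i(-2)(5.8220)} = -0.220995+0.291657i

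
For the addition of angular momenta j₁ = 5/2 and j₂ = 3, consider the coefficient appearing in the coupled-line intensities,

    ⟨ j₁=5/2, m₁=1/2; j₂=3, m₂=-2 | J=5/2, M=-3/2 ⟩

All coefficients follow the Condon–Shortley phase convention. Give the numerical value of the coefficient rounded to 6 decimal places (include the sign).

j₁+j₂−J=3  J+j₁−j₂=2  J−j₁+j₂=3  j₁+j₂+J+1=9
(j₁±m₁, j₂±m₂, J±M) = (3,2,1,5,1,4)
P² = 288/7
sum k=0..1:
  [0] +1/24 = 1/24
  [1] −1/12 = -1/12
S = -1/24
C² = P²·S² = 1/14 ; C = -0.267261

−√(1/14) ≈ -0.267261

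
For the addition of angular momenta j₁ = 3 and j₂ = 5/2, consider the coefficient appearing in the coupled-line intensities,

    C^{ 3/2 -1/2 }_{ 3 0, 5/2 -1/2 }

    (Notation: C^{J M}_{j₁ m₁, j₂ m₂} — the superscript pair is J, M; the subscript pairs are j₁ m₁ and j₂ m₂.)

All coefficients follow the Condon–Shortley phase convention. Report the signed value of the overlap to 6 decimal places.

j₁+j₂−J=4  J+j₁−j₂=2  J−j₁+j₂=1  j₁+j₂+J+1=8
(j₁±m₁, j₂±m₂, J±M) = (3,3,2,3,1,2)
P² = 144/35
sum k=1..2:
  [1] −1/12 = -1/12
  [2] +1/4 = 1/4
S = 1/6
C² = P²·S² = 4/35 ; C = +0.338062

+0.338062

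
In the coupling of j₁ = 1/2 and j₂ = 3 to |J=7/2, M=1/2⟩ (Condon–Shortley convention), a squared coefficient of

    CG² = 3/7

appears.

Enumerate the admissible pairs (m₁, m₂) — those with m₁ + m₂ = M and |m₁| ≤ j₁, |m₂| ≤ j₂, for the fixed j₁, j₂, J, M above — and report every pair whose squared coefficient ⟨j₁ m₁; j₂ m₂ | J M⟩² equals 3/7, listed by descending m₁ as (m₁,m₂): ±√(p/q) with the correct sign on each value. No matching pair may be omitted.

(-1/2,1): +√(3/7)

Admissible pairs with m₁+m₂ = M = 1/2: (-1/2,1), (1/2,0)
  (m₁,m₂)=(1/2,0): CG² = 4/7, CG = +√(4/7)
  (m₁,m₂)=(-1/2,1): CG² = 3/7, CG = +√(3/7)   ← matches the target
Pairs with CG² = 3/7: (-1/2,1): +√(3/7)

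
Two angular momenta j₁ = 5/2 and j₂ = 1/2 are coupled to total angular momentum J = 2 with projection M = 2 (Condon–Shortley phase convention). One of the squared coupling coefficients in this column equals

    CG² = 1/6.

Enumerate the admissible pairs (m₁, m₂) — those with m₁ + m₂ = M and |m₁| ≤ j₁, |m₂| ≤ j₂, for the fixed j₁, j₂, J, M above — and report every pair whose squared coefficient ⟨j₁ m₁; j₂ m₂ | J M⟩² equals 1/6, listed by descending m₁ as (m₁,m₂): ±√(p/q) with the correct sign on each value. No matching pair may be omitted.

Admissible pairs with m₁+m₂ = M = 2: (3/2,1/2), (5/2,-1/2)
  (m₁,m₂)=(5/2,-1/2): CG² = 5/6, CG = +√(5/6)
  (m₁,m₂)=(3/2,1/2): CG² = 1/6, CG = −√(1/6)   ← matches the target
Pairs with CG² = 1/6: (3/2,1/2): −√(1/6)

(3/2,1/2): −√(1/6)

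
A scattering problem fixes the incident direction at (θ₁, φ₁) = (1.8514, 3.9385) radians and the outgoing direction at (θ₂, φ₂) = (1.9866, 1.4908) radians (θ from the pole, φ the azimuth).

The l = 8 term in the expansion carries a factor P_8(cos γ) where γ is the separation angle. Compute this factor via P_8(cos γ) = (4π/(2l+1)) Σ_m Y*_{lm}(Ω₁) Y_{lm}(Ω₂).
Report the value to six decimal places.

0.114297

Addition theorem: P_8(cos γ) = (4π/17) Σ_m Y*_{lm}(Ω₁) Y_{lm}(Ω₂), m = −8…8:
  m=-8: (+0.373000+0.034441i) × (+0.202761+0.150955i) = +0.070431+0.063289i  (running Σ = +0.070431+0.063289i)
  m=-7: (+0.328938-0.279790i) × (+0.237146-0.378275i) = -0.027831-0.190780i  (running Σ = +0.042599-0.127490i)
  m=-6: (+0.003075-0.044455i) × (-0.283203-0.147430i) = -0.007425+0.012136i  (running Σ = +0.035175-0.115354i)
  m=-5: (+0.226981+0.254732i) × (+0.045284-0.107112i) = +0.037564-0.012777i  (running Σ = +0.072738-0.128131i)
  m=-4: (+0.176224+0.008119i) × (-0.339970-0.112657i) = -0.058996-0.022613i  (running Σ = +0.013742-0.150744i)
  m=-3: (-0.193826+0.180883i) × (-0.013089+0.053487i) = -0.007138-0.012735i  (running Σ = +0.006604-0.163479i)
  m=-2: (-0.005170+0.224574i) × (-0.319393-0.051541i) = +0.013226-0.071461i  (running Σ = +0.019830-0.234939i)
  m=-1: (-0.158291-0.161977i) × (-0.009730+0.121376i) = +0.021200-0.017637i  (running Σ = +0.041030-0.252576i)
  m=0: (-0.236876-0.000000i) × (-0.306327+0.000000i) = +0.072562+0.000000i  (running Σ = +0.113592-0.252576i)
  m=1: (+0.158291-0.161977i) × (+0.009730+0.121376i) = +0.021200+0.017637i  (running Σ = +0.134792-0.234939i)
  m=2: (-0.005170-0.224574i) × (-0.319393+0.051541i) = +0.013226+0.071461i  (running Σ = +0.148019-0.163479i)
  m=3: (+0.193826+0.180883i) × (+0.013089+0.053487i) = -0.007138+0.012735i  (running Σ = +0.140881-0.150744i)
  m=4: (+0.176224-0.008119i) × (-0.339970+0.112657i) = -0.058996+0.022613i  (running Σ = +0.081884-0.128131i)
  m=5: (-0.226981+0.254732i) × (-0.045284-0.107112i) = +0.037564+0.012777i  (running Σ = +0.119448-0.115354i)
  m=6: (+0.003075+0.044455i) × (-0.283203+0.147430i) = -0.007425-0.012136i  (running Σ = +0.112023-0.127490i)
  m=7: (-0.328938-0.279790i) × (-0.237146-0.378275i) = -0.027831+0.190780i  (running Σ = +0.084192+0.063289i)
  m=8: (+0.373000-0.034441i) × (+0.202761-0.150955i) = +0.070431-0.063289i  (running Σ = +0.154622-0.000000i)
Accumulated sum +0.154622-0.000000i; after 4π/(2l+1) scaling, +0.114297-0.000000i ⇒ P_8 = 0.114297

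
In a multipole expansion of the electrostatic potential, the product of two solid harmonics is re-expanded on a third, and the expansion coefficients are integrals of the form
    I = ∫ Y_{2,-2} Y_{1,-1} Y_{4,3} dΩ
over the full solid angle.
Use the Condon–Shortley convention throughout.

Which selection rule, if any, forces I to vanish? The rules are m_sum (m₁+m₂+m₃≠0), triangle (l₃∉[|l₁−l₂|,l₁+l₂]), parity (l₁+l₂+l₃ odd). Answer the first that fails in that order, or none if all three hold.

triangle

m₁+m₂+m₃ = -2 − 1 + 3 = 0  ✓
triangle: need |l₁−l₂| ≤ l₃ ≤ l₁+l₂ = [1,3]; l₃=4 is outside  ✗
parity: l₁+l₂+l₃ = 7 is odd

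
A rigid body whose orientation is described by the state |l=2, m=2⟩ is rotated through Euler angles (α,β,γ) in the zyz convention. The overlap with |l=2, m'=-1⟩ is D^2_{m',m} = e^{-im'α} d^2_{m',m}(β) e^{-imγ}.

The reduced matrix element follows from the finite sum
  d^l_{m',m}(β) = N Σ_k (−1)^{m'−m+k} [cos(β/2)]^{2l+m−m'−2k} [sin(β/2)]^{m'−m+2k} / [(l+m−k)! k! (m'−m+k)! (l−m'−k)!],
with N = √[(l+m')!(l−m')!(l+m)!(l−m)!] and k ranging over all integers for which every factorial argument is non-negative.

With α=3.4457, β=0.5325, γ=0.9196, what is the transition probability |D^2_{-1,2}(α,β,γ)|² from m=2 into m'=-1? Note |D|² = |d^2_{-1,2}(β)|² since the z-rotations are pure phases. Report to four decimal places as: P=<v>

Split into d^2_{-1,2}(β=0.5325) × two z-phases.
c=cos(0.532500/2)=0.964764, s=sin(0.532500/2)=0.263115; N=√[1·6·24·1]=12.000000
The bounds max(0,m−m')=3 and min(l+m,l−m')=3 give 1 term
  k=3: (−1)^0·12.0000/(6)·0.9648^1·0.2631^3 = +0.035147
d^2_{-1,2}(0.5325) = +0.035147
|D^2_{-1,2}|² = |d^2_{-1,2}(β)|² = (+0.035147)² = 0.001235 (the z-rotation phases have unit modulus)

P=0.0012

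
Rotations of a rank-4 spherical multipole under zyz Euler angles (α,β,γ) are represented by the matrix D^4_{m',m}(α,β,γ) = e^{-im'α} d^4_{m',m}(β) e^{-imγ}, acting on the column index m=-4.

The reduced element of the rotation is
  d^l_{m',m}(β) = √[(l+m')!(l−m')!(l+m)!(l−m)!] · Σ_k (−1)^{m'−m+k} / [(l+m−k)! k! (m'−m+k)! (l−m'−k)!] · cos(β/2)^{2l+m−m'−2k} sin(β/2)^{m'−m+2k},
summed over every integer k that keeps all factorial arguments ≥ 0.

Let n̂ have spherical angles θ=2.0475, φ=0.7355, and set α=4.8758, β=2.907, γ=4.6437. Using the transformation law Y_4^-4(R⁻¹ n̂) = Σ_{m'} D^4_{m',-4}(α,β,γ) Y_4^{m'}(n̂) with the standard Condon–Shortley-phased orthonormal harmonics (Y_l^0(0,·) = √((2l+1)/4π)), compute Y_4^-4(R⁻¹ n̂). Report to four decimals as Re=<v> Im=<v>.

Need the full column D^4_{m',-4} for m'=−4..4 at α=4.8758, β=2.9070, γ=4.6437.
cos(β/2)=0.117028, sin(β/2)=0.993129
d^4_{-4,-4}: single k=0 term ⇒ +0.000000;  D = +0.000000+0.000000i
d^4_{-3,-4}: single k=0 term ⇒ -0.000001;  D = +0.000000-0.000001i
d^4_{-2,-4}: single k=0 term ⇒ +0.000013;  D = -0.000013-0.000001i
d^4_{-1,-4}: single k=0 term ⇒ -0.000161;  D = +0.000018+0.000160i
d^4_{0,-4}: single k=0 term ⇒ +0.001527;  D = +0.001469-0.000414i
d^4_{1,-4}: single k=0 term ⇒ -0.011587;  D = -0.004916-0.010493i
d^4_{2,-4}: single k=0 term ⇒ +0.069533;  D = -0.057326+0.039352i
d^4_{3,-4}: single k=0 term ⇒ -0.315407;  D = +0.218429+0.227532i
d^4_{4,-4}: single k=0 term ⇒ +0.946333;  D = +0.566963-0.757694i
Y_4^{m'}(θ=2.0475,φ=0.7355) and Σ D·Y over m':
  (+0.0000+0.0000i)·(-0.2703-0.0547i)  (+0.0000-0.0000i)·(+0.2392+0.3242i)  (-0.0000-0.0000i)·(+0.0125-0.1245i)  (+0.0000+0.0002i)·(+0.2183-0.1975i)  (+0.0015-0.0004i)·(-0.1867+0.0000i)  (-0.0049-0.0105i)·(-0.2183-0.1975i)  (-0.0573+0.0394i)·(+0.0125+0.1245i)  (+0.2184+0.2275i)·(-0.2392+0.3242i)  (+0.5670-0.7577i)·(-0.2703+0.0547i)
Y_4^-4(R⁻¹ n̂) = -0.244689+0.248935i

Re=-0.2447 Im=0.2489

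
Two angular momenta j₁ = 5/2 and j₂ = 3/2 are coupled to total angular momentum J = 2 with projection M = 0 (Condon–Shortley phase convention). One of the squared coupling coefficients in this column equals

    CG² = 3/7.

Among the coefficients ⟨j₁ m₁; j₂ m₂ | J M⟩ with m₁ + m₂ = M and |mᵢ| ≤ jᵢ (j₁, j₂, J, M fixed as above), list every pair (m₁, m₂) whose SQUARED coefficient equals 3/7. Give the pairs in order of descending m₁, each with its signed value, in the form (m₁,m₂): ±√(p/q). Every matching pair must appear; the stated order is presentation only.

Admissible pairs with m₁+m₂ = M = 0: (-3/2,3/2), (-1/2,1/2), (1/2,-1/2), (3/2,-3/2)
  (m₁,m₂)=(3/2,-3/2): CG² = 3/7, CG = +√(3/7)   ← matches the target
  (m₁,m₂)=(1/2,-1/2): CG² = 1/14, CG = −√(1/14)
  (m₁,m₂)=(-1/2,1/2): CG² = 1/14, CG = −√(1/14)
  (m₁,m₂)=(-3/2,3/2): CG² = 3/7, CG = +√(3/7)   ← matches the target
Pairs with CG² = 3/7: (3/2,-3/2): +√(3/7); (-3/2,3/2): +√(3/7)

(3/2,-3/2): +√(3/7); (-3/2,3/2): +√(3/7)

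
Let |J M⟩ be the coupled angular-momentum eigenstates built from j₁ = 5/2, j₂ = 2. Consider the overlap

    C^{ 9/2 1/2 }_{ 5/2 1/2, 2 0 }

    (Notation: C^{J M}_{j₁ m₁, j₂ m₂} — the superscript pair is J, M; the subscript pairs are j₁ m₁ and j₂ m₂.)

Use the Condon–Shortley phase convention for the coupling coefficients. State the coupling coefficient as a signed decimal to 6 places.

triangle: 0!×5!×4!/10! = 2880/3628800
(j±m)!: 3!×2!×2!×2!×5!×4! = 138240
prefactor² = (2J+1)×Δ×N² = 7680/7
  k=0: +1/(0!×0!×2!×2!×3!×2!) = 1/48
Σ = 1/48  ⇒  CG² = 7680/7×(1/48)² = 10/21
CG = +√(10/21) = +0.690066

+√(10/21) ≈ +0.690066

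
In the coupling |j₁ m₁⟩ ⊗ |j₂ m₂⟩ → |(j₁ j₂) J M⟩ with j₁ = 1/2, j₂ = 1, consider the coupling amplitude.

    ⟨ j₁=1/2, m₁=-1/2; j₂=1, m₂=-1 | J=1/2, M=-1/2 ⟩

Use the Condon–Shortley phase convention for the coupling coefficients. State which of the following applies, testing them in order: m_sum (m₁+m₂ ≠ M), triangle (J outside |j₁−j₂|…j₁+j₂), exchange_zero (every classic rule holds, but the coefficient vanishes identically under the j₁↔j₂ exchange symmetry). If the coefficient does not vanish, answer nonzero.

m_sum

m-sum: m₁+m₂ = -1/2+(-1) = -3/2, M = -1/2  ✗ ⇒ coefficient is 0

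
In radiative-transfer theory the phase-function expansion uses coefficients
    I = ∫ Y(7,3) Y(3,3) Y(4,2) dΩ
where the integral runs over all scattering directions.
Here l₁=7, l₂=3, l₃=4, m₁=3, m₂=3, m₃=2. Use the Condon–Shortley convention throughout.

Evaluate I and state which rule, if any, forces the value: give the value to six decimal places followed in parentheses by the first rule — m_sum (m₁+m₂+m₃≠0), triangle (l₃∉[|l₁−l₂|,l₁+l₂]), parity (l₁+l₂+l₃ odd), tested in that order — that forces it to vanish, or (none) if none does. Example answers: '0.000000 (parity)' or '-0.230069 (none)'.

0.000000 (m_sum)

3 + 3 + 2 = 8 ≠ 0: azimuthal integral kills it; I = 0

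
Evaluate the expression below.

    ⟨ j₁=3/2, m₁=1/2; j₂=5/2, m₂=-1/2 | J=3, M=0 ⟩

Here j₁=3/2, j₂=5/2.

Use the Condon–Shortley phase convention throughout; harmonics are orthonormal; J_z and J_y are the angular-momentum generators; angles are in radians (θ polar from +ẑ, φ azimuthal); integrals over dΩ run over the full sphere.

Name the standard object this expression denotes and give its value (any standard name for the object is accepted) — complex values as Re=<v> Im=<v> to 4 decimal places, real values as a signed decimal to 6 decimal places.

This is a Clebsch–Gordan (vector-coupling) coefficient.
j₁+j₂−J=1  J+j₁−j₂=2  J−j₁+j₂=4  j₁+j₂+J+1=8
(j₁±m₁, j₂±m₂, J±M) = (2,1,2,3,3,3)
P² = 36/5
sum k=0..1:
  [0] +1/4 = 1/4
  [1] −1/12 = -1/12
S = 1/6
C² = P²·S² = 1/5 ; C = +0.447214

Clebsch–Gordan coefficient, +√(1/5) ≈ +0.447214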